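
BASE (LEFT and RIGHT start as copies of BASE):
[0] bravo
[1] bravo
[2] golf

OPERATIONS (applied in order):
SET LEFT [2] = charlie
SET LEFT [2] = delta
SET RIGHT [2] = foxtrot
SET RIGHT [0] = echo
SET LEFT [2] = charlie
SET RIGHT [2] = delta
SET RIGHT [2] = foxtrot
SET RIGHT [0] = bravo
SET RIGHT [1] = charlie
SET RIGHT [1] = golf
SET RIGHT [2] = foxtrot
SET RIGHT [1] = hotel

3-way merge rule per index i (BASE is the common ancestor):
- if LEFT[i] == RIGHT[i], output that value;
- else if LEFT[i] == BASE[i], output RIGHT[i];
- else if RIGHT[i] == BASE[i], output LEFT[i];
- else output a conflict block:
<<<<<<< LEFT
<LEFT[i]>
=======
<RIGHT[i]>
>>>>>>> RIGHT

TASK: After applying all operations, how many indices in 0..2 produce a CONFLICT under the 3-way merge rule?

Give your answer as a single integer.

Final LEFT:  [bravo, bravo, charlie]
Final RIGHT: [bravo, hotel, foxtrot]
i=0: L=bravo R=bravo -> agree -> bravo
i=1: L=bravo=BASE, R=hotel -> take RIGHT -> hotel
i=2: BASE=golf L=charlie R=foxtrot all differ -> CONFLICT
Conflict count: 1

Answer: 1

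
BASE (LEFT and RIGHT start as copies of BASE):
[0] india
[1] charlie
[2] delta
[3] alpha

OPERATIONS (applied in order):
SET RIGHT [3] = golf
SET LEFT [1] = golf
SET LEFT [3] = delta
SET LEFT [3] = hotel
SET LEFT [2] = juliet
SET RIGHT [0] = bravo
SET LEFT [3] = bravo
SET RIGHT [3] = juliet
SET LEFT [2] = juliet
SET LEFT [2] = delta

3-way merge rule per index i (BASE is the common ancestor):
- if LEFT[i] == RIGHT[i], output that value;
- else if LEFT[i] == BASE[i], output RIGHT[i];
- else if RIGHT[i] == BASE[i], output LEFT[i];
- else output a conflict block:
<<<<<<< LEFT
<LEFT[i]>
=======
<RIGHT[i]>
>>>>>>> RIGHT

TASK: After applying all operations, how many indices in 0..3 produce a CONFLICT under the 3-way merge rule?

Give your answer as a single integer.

Final LEFT:  [india, golf, delta, bravo]
Final RIGHT: [bravo, charlie, delta, juliet]
i=0: L=india=BASE, R=bravo -> take RIGHT -> bravo
i=1: L=golf, R=charlie=BASE -> take LEFT -> golf
i=2: L=delta R=delta -> agree -> delta
i=3: BASE=alpha L=bravo R=juliet all differ -> CONFLICT
Conflict count: 1

Answer: 1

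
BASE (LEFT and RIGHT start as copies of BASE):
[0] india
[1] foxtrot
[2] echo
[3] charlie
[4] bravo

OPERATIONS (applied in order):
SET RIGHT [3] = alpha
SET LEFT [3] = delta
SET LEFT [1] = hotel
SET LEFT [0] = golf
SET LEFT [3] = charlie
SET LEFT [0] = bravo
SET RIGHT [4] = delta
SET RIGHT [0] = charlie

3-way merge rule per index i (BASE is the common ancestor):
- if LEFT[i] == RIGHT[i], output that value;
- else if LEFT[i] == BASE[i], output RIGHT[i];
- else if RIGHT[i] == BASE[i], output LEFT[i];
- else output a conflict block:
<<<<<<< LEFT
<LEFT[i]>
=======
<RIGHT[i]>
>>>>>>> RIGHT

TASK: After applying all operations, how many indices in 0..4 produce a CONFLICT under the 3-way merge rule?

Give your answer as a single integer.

Final LEFT:  [bravo, hotel, echo, charlie, bravo]
Final RIGHT: [charlie, foxtrot, echo, alpha, delta]
i=0: BASE=india L=bravo R=charlie all differ -> CONFLICT
i=1: L=hotel, R=foxtrot=BASE -> take LEFT -> hotel
i=2: L=echo R=echo -> agree -> echo
i=3: L=charlie=BASE, R=alpha -> take RIGHT -> alpha
i=4: L=bravo=BASE, R=delta -> take RIGHT -> delta
Conflict count: 1

Answer: 1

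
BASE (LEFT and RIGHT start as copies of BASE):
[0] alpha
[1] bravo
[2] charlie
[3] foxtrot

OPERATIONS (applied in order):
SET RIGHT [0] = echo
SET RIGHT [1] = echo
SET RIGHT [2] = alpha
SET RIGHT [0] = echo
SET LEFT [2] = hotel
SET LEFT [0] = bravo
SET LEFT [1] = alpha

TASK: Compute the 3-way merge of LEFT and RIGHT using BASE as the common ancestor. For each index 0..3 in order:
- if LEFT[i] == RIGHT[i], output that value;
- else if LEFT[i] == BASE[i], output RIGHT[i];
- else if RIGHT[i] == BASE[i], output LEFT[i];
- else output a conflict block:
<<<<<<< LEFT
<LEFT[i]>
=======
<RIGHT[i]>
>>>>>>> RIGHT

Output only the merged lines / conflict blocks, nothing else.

Final LEFT:  [bravo, alpha, hotel, foxtrot]
Final RIGHT: [echo, echo, alpha, foxtrot]
i=0: BASE=alpha L=bravo R=echo all differ -> CONFLICT
i=1: BASE=bravo L=alpha R=echo all differ -> CONFLICT
i=2: BASE=charlie L=hotel R=alpha all differ -> CONFLICT
i=3: L=foxtrot R=foxtrot -> agree -> foxtrot

Answer: <<<<<<< LEFT
bravo
=======
echo
>>>>>>> RIGHT
<<<<<<< LEFT
alpha
=======
echo
>>>>>>> RIGHT
<<<<<<< LEFT
hotel
=======
alpha
>>>>>>> RIGHT
foxtrot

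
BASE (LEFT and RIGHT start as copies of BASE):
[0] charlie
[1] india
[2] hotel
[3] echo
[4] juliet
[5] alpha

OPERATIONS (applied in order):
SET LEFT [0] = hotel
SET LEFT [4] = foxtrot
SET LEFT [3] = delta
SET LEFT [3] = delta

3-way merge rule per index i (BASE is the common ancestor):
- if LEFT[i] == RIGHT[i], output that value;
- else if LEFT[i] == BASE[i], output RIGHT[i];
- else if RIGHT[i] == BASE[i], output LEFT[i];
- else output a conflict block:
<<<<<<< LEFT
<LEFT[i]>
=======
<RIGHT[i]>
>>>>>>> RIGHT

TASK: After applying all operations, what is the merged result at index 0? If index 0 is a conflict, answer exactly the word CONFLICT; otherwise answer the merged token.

Answer: hotel

Derivation:
Final LEFT:  [hotel, india, hotel, delta, foxtrot, alpha]
Final RIGHT: [charlie, india, hotel, echo, juliet, alpha]
i=0: L=hotel, R=charlie=BASE -> take LEFT -> hotel
i=1: L=india R=india -> agree -> india
i=2: L=hotel R=hotel -> agree -> hotel
i=3: L=delta, R=echo=BASE -> take LEFT -> delta
i=4: L=foxtrot, R=juliet=BASE -> take LEFT -> foxtrot
i=5: L=alpha R=alpha -> agree -> alpha
Index 0 -> hotel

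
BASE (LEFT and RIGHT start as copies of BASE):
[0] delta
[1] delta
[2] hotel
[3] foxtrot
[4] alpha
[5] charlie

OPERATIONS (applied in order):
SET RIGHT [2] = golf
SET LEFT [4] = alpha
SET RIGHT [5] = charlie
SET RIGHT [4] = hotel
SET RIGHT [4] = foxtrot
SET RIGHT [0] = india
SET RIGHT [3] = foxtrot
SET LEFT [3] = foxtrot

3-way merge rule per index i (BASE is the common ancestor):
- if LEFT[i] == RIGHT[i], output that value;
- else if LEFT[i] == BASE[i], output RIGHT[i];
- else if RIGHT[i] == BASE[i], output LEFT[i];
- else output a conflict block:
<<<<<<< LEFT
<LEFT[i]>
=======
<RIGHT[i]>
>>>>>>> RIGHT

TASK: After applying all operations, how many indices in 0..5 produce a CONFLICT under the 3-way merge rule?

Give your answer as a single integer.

Answer: 0

Derivation:
Final LEFT:  [delta, delta, hotel, foxtrot, alpha, charlie]
Final RIGHT: [india, delta, golf, foxtrot, foxtrot, charlie]
i=0: L=delta=BASE, R=india -> take RIGHT -> india
i=1: L=delta R=delta -> agree -> delta
i=2: L=hotel=BASE, R=golf -> take RIGHT -> golf
i=3: L=foxtrot R=foxtrot -> agree -> foxtrot
i=4: L=alpha=BASE, R=foxtrot -> take RIGHT -> foxtrot
i=5: L=charlie R=charlie -> agree -> charlie
Conflict count: 0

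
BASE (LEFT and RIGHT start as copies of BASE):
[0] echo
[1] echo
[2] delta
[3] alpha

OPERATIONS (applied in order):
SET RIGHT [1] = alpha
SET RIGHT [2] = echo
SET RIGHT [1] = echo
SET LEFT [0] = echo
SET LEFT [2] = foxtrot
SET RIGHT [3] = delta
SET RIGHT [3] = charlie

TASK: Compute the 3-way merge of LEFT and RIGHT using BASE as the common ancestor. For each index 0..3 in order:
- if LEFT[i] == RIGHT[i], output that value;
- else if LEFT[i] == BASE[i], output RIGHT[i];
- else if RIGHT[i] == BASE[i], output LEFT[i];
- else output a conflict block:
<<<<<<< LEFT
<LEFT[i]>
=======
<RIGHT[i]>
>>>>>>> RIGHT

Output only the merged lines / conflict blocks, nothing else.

Final LEFT:  [echo, echo, foxtrot, alpha]
Final RIGHT: [echo, echo, echo, charlie]
i=0: L=echo R=echo -> agree -> echo
i=1: L=echo R=echo -> agree -> echo
i=2: BASE=delta L=foxtrot R=echo all differ -> CONFLICT
i=3: L=alpha=BASE, R=charlie -> take RIGHT -> charlie

Answer: echo
echo
<<<<<<< LEFT
foxtrot
=======
echo
>>>>>>> RIGHT
charlie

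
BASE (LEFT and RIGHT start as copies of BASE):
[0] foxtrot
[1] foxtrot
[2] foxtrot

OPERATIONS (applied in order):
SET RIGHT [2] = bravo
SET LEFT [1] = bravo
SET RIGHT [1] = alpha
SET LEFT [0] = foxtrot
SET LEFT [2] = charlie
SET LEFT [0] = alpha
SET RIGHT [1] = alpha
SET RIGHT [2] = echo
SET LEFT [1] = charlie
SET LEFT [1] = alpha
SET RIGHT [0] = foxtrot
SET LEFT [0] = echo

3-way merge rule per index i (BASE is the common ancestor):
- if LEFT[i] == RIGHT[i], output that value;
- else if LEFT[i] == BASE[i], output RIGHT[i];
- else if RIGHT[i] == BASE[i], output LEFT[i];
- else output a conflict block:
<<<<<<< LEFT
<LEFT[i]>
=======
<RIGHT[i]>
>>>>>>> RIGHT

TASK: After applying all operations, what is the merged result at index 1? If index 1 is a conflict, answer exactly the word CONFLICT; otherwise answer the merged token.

Final LEFT:  [echo, alpha, charlie]
Final RIGHT: [foxtrot, alpha, echo]
i=0: L=echo, R=foxtrot=BASE -> take LEFT -> echo
i=1: L=alpha R=alpha -> agree -> alpha
i=2: BASE=foxtrot L=charlie R=echo all differ -> CONFLICT
Index 1 -> alpha

Answer: alpha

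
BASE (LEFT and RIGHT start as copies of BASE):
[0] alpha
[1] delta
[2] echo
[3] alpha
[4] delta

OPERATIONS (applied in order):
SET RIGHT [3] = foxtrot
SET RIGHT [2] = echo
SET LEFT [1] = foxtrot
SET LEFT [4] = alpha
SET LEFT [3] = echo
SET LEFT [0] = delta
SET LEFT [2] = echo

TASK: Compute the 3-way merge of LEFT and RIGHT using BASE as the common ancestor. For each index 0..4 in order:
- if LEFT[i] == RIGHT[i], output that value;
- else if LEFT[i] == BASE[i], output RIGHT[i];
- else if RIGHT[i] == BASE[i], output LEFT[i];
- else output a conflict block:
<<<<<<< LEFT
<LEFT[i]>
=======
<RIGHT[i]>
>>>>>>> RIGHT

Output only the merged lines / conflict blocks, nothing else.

Final LEFT:  [delta, foxtrot, echo, echo, alpha]
Final RIGHT: [alpha, delta, echo, foxtrot, delta]
i=0: L=delta, R=alpha=BASE -> take LEFT -> delta
i=1: L=foxtrot, R=delta=BASE -> take LEFT -> foxtrot
i=2: L=echo R=echo -> agree -> echo
i=3: BASE=alpha L=echo R=foxtrot all differ -> CONFLICT
i=4: L=alpha, R=delta=BASE -> take LEFT -> alpha

Answer: delta
foxtrot
echo
<<<<<<< LEFT
echo
=======
foxtrot
>>>>>>> RIGHT
alpha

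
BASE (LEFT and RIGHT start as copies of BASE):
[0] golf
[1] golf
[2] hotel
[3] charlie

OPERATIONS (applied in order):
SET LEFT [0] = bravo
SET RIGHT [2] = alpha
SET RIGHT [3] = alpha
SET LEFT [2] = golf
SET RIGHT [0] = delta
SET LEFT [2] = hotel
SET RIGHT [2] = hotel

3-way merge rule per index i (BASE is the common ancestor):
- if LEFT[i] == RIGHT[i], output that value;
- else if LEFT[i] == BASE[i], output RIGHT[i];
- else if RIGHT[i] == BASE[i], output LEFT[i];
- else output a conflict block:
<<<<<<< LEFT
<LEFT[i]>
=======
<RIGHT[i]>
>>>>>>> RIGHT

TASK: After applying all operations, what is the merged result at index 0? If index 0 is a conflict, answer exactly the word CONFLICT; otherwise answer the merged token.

Final LEFT:  [bravo, golf, hotel, charlie]
Final RIGHT: [delta, golf, hotel, alpha]
i=0: BASE=golf L=bravo R=delta all differ -> CONFLICT
i=1: L=golf R=golf -> agree -> golf
i=2: L=hotel R=hotel -> agree -> hotel
i=3: L=charlie=BASE, R=alpha -> take RIGHT -> alpha
Index 0 -> CONFLICT

Answer: CONFLICT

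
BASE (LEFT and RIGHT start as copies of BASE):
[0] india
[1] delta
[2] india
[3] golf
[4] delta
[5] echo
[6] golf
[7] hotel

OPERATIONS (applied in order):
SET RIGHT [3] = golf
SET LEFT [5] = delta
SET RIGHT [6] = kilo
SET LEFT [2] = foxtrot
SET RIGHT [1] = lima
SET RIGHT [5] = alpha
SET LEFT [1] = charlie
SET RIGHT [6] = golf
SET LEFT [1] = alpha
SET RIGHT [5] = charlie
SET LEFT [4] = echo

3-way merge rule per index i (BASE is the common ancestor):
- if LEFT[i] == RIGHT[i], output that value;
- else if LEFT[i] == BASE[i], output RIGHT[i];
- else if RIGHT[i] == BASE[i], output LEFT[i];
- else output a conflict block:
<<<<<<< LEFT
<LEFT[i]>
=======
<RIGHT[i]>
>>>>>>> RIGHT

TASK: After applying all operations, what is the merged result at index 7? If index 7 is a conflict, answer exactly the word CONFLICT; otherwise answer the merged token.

Final LEFT:  [india, alpha, foxtrot, golf, echo, delta, golf, hotel]
Final RIGHT: [india, lima, india, golf, delta, charlie, golf, hotel]
i=0: L=india R=india -> agree -> india
i=1: BASE=delta L=alpha R=lima all differ -> CONFLICT
i=2: L=foxtrot, R=india=BASE -> take LEFT -> foxtrot
i=3: L=golf R=golf -> agree -> golf
i=4: L=echo, R=delta=BASE -> take LEFT -> echo
i=5: BASE=echo L=delta R=charlie all differ -> CONFLICT
i=6: L=golf R=golf -> agree -> golf
i=7: L=hotel R=hotel -> agree -> hotel
Index 7 -> hotel

Answer: hotel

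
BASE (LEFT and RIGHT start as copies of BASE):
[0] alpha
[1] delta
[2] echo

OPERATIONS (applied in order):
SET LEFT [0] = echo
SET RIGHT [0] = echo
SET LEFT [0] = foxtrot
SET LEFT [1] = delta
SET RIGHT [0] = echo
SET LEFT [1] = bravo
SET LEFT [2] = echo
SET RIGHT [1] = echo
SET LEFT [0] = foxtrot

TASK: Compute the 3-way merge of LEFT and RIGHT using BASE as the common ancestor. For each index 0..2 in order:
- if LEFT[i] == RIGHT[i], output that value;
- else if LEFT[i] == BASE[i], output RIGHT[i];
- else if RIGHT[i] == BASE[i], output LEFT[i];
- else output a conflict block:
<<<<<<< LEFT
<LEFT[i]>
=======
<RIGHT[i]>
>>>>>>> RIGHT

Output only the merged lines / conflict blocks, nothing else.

Final LEFT:  [foxtrot, bravo, echo]
Final RIGHT: [echo, echo, echo]
i=0: BASE=alpha L=foxtrot R=echo all differ -> CONFLICT
i=1: BASE=delta L=bravo R=echo all differ -> CONFLICT
i=2: L=echo R=echo -> agree -> echo

Answer: <<<<<<< LEFT
foxtrot
=======
echo
>>>>>>> RIGHT
<<<<<<< LEFT
bravo
=======
echo
>>>>>>> RIGHT
echo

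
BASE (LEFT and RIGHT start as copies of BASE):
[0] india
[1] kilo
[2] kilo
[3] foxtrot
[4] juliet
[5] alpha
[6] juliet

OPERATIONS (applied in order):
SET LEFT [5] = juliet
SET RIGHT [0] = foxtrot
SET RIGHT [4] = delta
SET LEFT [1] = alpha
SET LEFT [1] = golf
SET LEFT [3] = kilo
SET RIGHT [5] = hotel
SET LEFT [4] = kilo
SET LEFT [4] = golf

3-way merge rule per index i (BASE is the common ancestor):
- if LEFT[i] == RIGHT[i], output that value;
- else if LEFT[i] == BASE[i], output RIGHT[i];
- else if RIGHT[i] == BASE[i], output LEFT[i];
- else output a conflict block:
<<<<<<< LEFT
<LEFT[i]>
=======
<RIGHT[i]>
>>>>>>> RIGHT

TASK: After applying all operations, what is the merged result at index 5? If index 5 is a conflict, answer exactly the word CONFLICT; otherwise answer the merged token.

Final LEFT:  [india, golf, kilo, kilo, golf, juliet, juliet]
Final RIGHT: [foxtrot, kilo, kilo, foxtrot, delta, hotel, juliet]
i=0: L=india=BASE, R=foxtrot -> take RIGHT -> foxtrot
i=1: L=golf, R=kilo=BASE -> take LEFT -> golf
i=2: L=kilo R=kilo -> agree -> kilo
i=3: L=kilo, R=foxtrot=BASE -> take LEFT -> kilo
i=4: BASE=juliet L=golf R=delta all differ -> CONFLICT
i=5: BASE=alpha L=juliet R=hotel all differ -> CONFLICT
i=6: L=juliet R=juliet -> agree -> juliet
Index 5 -> CONFLICT

Answer: CONFLICT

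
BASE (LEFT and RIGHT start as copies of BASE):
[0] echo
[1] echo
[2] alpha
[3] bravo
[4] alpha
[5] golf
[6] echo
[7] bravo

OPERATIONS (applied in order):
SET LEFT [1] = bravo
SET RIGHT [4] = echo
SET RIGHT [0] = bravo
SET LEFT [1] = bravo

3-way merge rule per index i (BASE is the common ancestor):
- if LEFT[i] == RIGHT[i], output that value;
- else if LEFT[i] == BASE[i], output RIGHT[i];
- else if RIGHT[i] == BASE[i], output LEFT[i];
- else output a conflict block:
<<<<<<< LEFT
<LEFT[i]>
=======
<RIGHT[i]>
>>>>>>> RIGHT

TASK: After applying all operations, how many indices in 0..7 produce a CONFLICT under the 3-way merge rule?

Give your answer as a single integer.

Final LEFT:  [echo, bravo, alpha, bravo, alpha, golf, echo, bravo]
Final RIGHT: [bravo, echo, alpha, bravo, echo, golf, echo, bravo]
i=0: L=echo=BASE, R=bravo -> take RIGHT -> bravo
i=1: L=bravo, R=echo=BASE -> take LEFT -> bravo
i=2: L=alpha R=alpha -> agree -> alpha
i=3: L=bravo R=bravo -> agree -> bravo
i=4: L=alpha=BASE, R=echo -> take RIGHT -> echo
i=5: L=golf R=golf -> agree -> golf
i=6: L=echo R=echo -> agree -> echo
i=7: L=bravo R=bravo -> agree -> bravo
Conflict count: 0

Answer: 0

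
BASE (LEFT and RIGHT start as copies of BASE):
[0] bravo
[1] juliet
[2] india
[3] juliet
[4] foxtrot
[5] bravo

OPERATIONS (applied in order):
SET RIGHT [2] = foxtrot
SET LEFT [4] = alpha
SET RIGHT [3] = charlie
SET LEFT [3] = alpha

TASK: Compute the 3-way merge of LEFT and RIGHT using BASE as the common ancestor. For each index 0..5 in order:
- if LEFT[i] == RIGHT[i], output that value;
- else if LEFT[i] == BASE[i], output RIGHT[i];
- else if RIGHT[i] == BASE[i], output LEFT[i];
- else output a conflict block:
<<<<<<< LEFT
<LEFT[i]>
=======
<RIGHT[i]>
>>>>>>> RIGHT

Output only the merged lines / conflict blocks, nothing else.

Answer: bravo
juliet
foxtrot
<<<<<<< LEFT
alpha
=======
charlie
>>>>>>> RIGHT
alpha
bravo

Derivation:
Final LEFT:  [bravo, juliet, india, alpha, alpha, bravo]
Final RIGHT: [bravo, juliet, foxtrot, charlie, foxtrot, bravo]
i=0: L=bravo R=bravo -> agree -> bravo
i=1: L=juliet R=juliet -> agree -> juliet
i=2: L=india=BASE, R=foxtrot -> take RIGHT -> foxtrot
i=3: BASE=juliet L=alpha R=charlie all differ -> CONFLICT
i=4: L=alpha, R=foxtrot=BASE -> take LEFT -> alpha
i=5: L=bravo R=bravo -> agree -> bravo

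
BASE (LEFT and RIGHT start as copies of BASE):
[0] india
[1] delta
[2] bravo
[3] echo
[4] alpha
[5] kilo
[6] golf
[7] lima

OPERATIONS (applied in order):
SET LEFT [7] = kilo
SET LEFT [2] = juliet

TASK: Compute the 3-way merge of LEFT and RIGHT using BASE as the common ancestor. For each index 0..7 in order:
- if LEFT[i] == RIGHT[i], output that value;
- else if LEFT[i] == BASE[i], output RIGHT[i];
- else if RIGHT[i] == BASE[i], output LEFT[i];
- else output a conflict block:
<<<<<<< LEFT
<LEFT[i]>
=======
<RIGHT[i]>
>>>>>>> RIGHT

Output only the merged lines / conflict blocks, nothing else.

Answer: india
delta
juliet
echo
alpha
kilo
golf
kilo

Derivation:
Final LEFT:  [india, delta, juliet, echo, alpha, kilo, golf, kilo]
Final RIGHT: [india, delta, bravo, echo, alpha, kilo, golf, lima]
i=0: L=india R=india -> agree -> india
i=1: L=delta R=delta -> agree -> delta
i=2: L=juliet, R=bravo=BASE -> take LEFT -> juliet
i=3: L=echo R=echo -> agree -> echo
i=4: L=alpha R=alpha -> agree -> alpha
i=5: L=kilo R=kilo -> agree -> kilo
i=6: L=golf R=golf -> agree -> golf
i=7: L=kilo, R=lima=BASE -> take LEFT -> kilo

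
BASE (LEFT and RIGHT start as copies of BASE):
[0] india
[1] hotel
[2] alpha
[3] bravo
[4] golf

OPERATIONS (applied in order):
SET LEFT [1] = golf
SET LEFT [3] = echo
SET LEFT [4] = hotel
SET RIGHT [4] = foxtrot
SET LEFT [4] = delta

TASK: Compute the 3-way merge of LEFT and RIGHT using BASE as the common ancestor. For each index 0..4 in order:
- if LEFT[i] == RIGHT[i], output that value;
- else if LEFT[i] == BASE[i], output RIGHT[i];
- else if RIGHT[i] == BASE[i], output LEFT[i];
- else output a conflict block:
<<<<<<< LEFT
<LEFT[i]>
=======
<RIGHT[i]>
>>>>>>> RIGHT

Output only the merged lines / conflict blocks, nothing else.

Answer: india
golf
alpha
echo
<<<<<<< LEFT
delta
=======
foxtrot
>>>>>>> RIGHT

Derivation:
Final LEFT:  [india, golf, alpha, echo, delta]
Final RIGHT: [india, hotel, alpha, bravo, foxtrot]
i=0: L=india R=india -> agree -> india
i=1: L=golf, R=hotel=BASE -> take LEFT -> golf
i=2: L=alpha R=alpha -> agree -> alpha
i=3: L=echo, R=bravo=BASE -> take LEFT -> echo
i=4: BASE=golf L=delta R=foxtrot all differ -> CONFLICT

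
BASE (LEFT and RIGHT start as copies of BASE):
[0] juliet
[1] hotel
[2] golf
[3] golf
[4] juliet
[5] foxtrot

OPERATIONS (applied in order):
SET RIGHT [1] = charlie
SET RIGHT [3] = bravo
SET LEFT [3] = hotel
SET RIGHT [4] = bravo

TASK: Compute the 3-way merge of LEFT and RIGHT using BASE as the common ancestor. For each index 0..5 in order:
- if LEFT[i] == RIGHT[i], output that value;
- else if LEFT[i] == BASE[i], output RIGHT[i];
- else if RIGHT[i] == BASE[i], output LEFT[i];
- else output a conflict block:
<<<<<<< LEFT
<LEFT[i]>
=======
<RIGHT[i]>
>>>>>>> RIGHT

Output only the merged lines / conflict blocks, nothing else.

Answer: juliet
charlie
golf
<<<<<<< LEFT
hotel
=======
bravo
>>>>>>> RIGHT
bravo
foxtrot

Derivation:
Final LEFT:  [juliet, hotel, golf, hotel, juliet, foxtrot]
Final RIGHT: [juliet, charlie, golf, bravo, bravo, foxtrot]
i=0: L=juliet R=juliet -> agree -> juliet
i=1: L=hotel=BASE, R=charlie -> take RIGHT -> charlie
i=2: L=golf R=golf -> agree -> golf
i=3: BASE=golf L=hotel R=bravo all differ -> CONFLICT
i=4: L=juliet=BASE, R=bravo -> take RIGHT -> bravo
i=5: L=foxtrot R=foxtrot -> agree -> foxtrot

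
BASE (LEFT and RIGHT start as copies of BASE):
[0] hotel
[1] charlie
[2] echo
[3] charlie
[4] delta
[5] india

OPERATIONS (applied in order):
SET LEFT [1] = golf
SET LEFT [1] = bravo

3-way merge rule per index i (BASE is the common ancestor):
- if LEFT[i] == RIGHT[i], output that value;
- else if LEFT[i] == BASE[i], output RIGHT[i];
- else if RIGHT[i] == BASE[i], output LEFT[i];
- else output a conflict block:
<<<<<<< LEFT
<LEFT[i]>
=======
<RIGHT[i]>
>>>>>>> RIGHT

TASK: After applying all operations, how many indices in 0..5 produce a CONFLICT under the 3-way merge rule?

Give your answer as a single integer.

Answer: 0

Derivation:
Final LEFT:  [hotel, bravo, echo, charlie, delta, india]
Final RIGHT: [hotel, charlie, echo, charlie, delta, india]
i=0: L=hotel R=hotel -> agree -> hotel
i=1: L=bravo, R=charlie=BASE -> take LEFT -> bravo
i=2: L=echo R=echo -> agree -> echo
i=3: L=charlie R=charlie -> agree -> charlie
i=4: L=delta R=delta -> agree -> delta
i=5: L=india R=india -> agree -> india
Conflict count: 0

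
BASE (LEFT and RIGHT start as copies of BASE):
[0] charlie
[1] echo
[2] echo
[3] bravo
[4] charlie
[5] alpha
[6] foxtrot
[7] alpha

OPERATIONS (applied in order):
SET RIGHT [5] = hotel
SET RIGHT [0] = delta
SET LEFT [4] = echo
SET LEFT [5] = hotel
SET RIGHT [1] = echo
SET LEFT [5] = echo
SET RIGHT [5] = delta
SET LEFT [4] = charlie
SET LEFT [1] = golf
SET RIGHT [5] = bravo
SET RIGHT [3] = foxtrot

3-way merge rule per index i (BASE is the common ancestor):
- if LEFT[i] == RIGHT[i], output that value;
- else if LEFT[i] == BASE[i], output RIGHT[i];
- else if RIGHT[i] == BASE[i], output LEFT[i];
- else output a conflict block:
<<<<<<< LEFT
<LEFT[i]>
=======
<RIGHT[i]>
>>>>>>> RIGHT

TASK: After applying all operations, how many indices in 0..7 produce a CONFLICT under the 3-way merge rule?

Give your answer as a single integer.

Answer: 1

Derivation:
Final LEFT:  [charlie, golf, echo, bravo, charlie, echo, foxtrot, alpha]
Final RIGHT: [delta, echo, echo, foxtrot, charlie, bravo, foxtrot, alpha]
i=0: L=charlie=BASE, R=delta -> take RIGHT -> delta
i=1: L=golf, R=echo=BASE -> take LEFT -> golf
i=2: L=echo R=echo -> agree -> echo
i=3: L=bravo=BASE, R=foxtrot -> take RIGHT -> foxtrot
i=4: L=charlie R=charlie -> agree -> charlie
i=5: BASE=alpha L=echo R=bravo all differ -> CONFLICT
i=6: L=foxtrot R=foxtrot -> agree -> foxtrot
i=7: L=alpha R=alpha -> agree -> alpha
Conflict count: 1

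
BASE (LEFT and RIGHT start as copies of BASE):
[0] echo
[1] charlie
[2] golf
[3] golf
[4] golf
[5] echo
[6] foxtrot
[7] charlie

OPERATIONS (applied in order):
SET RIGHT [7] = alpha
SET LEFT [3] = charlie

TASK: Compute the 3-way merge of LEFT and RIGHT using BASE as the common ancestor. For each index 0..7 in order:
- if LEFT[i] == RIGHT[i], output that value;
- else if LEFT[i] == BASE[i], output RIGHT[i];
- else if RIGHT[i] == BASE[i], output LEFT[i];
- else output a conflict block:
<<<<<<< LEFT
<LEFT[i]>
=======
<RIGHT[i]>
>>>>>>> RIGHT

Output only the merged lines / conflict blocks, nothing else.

Final LEFT:  [echo, charlie, golf, charlie, golf, echo, foxtrot, charlie]
Final RIGHT: [echo, charlie, golf, golf, golf, echo, foxtrot, alpha]
i=0: L=echo R=echo -> agree -> echo
i=1: L=charlie R=charlie -> agree -> charlie
i=2: L=golf R=golf -> agree -> golf
i=3: L=charlie, R=golf=BASE -> take LEFT -> charlie
i=4: L=golf R=golf -> agree -> golf
i=5: L=echo R=echo -> agree -> echo
i=6: L=foxtrot R=foxtrot -> agree -> foxtrot
i=7: L=charlie=BASE, R=alpha -> take RIGHT -> alpha

Answer: echo
charlie
golf
charlie
golf
echo
foxtrot
alpha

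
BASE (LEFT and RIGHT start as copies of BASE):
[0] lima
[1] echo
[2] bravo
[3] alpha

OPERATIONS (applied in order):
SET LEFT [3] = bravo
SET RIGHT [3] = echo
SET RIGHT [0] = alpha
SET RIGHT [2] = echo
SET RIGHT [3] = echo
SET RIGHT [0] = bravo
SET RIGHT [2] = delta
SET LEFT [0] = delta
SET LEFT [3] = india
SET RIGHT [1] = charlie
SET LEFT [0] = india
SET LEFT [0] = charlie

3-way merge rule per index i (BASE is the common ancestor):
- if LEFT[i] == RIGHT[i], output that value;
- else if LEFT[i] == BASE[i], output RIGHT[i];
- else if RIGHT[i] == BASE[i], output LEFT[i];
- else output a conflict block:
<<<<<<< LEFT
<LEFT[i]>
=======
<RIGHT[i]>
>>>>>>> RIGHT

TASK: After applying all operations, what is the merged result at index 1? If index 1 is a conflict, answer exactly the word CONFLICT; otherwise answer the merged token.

Answer: charlie

Derivation:
Final LEFT:  [charlie, echo, bravo, india]
Final RIGHT: [bravo, charlie, delta, echo]
i=0: BASE=lima L=charlie R=bravo all differ -> CONFLICT
i=1: L=echo=BASE, R=charlie -> take RIGHT -> charlie
i=2: L=bravo=BASE, R=delta -> take RIGHT -> delta
i=3: BASE=alpha L=india R=echo all differ -> CONFLICT
Index 1 -> charlie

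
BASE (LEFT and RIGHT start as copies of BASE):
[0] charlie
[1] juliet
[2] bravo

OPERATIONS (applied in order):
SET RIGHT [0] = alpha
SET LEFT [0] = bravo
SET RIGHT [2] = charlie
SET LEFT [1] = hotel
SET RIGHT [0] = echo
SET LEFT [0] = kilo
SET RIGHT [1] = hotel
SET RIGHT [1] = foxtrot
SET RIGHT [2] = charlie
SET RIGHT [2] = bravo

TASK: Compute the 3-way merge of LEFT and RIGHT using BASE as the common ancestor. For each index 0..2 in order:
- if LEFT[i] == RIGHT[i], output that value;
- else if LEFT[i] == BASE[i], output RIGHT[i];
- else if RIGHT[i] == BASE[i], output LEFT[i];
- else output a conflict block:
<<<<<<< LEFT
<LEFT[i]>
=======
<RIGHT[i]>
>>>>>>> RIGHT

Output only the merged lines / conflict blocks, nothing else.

Final LEFT:  [kilo, hotel, bravo]
Final RIGHT: [echo, foxtrot, bravo]
i=0: BASE=charlie L=kilo R=echo all differ -> CONFLICT
i=1: BASE=juliet L=hotel R=foxtrot all differ -> CONFLICT
i=2: L=bravo R=bravo -> agree -> bravo

Answer: <<<<<<< LEFT
kilo
=======
echo
>>>>>>> RIGHT
<<<<<<< LEFT
hotel
=======
foxtrot
>>>>>>> RIGHT
bravo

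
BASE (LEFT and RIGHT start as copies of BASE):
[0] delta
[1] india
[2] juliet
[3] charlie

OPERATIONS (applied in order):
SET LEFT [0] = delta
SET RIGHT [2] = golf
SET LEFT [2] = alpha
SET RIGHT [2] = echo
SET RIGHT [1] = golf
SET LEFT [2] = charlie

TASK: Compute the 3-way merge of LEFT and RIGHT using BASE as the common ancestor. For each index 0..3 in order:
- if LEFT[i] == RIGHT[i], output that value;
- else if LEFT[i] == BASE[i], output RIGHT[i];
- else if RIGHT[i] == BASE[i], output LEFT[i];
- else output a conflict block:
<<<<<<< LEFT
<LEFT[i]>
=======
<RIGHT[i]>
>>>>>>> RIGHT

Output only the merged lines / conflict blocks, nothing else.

Answer: delta
golf
<<<<<<< LEFT
charlie
=======
echo
>>>>>>> RIGHT
charlie

Derivation:
Final LEFT:  [delta, india, charlie, charlie]
Final RIGHT: [delta, golf, echo, charlie]
i=0: L=delta R=delta -> agree -> delta
i=1: L=india=BASE, R=golf -> take RIGHT -> golf
i=2: BASE=juliet L=charlie R=echo all differ -> CONFLICT
i=3: L=charlie R=charlie -> agree -> charlie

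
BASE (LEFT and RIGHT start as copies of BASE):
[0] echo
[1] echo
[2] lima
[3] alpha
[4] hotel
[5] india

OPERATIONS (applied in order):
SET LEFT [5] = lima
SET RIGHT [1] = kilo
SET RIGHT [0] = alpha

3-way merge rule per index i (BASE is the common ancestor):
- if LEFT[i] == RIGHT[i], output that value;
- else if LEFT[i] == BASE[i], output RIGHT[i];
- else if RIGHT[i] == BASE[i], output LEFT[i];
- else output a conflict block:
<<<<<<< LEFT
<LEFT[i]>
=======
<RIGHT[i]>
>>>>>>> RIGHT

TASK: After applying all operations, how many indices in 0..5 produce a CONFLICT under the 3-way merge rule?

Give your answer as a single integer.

Answer: 0

Derivation:
Final LEFT:  [echo, echo, lima, alpha, hotel, lima]
Final RIGHT: [alpha, kilo, lima, alpha, hotel, india]
i=0: L=echo=BASE, R=alpha -> take RIGHT -> alpha
i=1: L=echo=BASE, R=kilo -> take RIGHT -> kilo
i=2: L=lima R=lima -> agree -> lima
i=3: L=alpha R=alpha -> agree -> alpha
i=4: L=hotel R=hotel -> agree -> hotel
i=5: L=lima, R=india=BASE -> take LEFT -> lima
Conflict count: 0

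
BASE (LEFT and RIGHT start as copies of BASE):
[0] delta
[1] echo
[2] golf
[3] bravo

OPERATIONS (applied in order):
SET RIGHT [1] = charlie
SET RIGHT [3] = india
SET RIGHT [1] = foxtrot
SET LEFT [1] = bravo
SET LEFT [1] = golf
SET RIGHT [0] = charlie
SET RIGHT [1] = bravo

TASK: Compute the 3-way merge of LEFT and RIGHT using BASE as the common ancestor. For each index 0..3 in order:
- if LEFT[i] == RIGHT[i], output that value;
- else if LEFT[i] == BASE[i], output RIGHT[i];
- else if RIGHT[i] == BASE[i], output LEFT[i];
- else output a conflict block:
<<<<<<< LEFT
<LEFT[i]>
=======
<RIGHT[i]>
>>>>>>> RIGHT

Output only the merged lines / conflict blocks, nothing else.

Answer: charlie
<<<<<<< LEFT
golf
=======
bravo
>>>>>>> RIGHT
golf
india

Derivation:
Final LEFT:  [delta, golf, golf, bravo]
Final RIGHT: [charlie, bravo, golf, india]
i=0: L=delta=BASE, R=charlie -> take RIGHT -> charlie
i=1: BASE=echo L=golf R=bravo all differ -> CONFLICT
i=2: L=golf R=golf -> agree -> golf
i=3: L=bravo=BASE, R=india -> take RIGHT -> india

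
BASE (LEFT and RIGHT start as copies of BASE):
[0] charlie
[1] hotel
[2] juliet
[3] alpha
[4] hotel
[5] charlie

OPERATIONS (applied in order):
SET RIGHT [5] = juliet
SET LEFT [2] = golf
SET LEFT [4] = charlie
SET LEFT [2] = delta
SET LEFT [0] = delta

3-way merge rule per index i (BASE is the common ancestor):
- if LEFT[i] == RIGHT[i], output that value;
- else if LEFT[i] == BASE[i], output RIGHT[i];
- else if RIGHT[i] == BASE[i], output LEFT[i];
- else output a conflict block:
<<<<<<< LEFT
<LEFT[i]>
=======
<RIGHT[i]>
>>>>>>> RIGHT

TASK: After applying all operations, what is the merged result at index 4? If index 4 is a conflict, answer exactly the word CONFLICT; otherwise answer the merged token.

Answer: charlie

Derivation:
Final LEFT:  [delta, hotel, delta, alpha, charlie, charlie]
Final RIGHT: [charlie, hotel, juliet, alpha, hotel, juliet]
i=0: L=delta, R=charlie=BASE -> take LEFT -> delta
i=1: L=hotel R=hotel -> agree -> hotel
i=2: L=delta, R=juliet=BASE -> take LEFT -> delta
i=3: L=alpha R=alpha -> agree -> alpha
i=4: L=charlie, R=hotel=BASE -> take LEFT -> charlie
i=5: L=charlie=BASE, R=juliet -> take RIGHT -> juliet
Index 4 -> charlie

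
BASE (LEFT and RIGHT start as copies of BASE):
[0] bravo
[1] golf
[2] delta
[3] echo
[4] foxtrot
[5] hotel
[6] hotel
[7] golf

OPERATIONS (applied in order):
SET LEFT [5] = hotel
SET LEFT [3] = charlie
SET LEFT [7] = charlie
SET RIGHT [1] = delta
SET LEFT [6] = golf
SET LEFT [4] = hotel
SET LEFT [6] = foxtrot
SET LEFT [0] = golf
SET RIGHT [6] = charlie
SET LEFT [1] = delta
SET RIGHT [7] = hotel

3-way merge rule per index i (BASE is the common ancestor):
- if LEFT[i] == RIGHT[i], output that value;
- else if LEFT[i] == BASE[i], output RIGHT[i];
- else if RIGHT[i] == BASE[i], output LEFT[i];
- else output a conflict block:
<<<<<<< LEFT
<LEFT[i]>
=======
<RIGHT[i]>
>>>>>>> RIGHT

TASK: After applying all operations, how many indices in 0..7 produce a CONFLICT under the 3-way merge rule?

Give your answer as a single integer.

Final LEFT:  [golf, delta, delta, charlie, hotel, hotel, foxtrot, charlie]
Final RIGHT: [bravo, delta, delta, echo, foxtrot, hotel, charlie, hotel]
i=0: L=golf, R=bravo=BASE -> take LEFT -> golf
i=1: L=delta R=delta -> agree -> delta
i=2: L=delta R=delta -> agree -> delta
i=3: L=charlie, R=echo=BASE -> take LEFT -> charlie
i=4: L=hotel, R=foxtrot=BASE -> take LEFT -> hotel
i=5: L=hotel R=hotel -> agree -> hotel
i=6: BASE=hotel L=foxtrot R=charlie all differ -> CONFLICT
i=7: BASE=golf L=charlie R=hotel all differ -> CONFLICT
Conflict count: 2

Answer: 2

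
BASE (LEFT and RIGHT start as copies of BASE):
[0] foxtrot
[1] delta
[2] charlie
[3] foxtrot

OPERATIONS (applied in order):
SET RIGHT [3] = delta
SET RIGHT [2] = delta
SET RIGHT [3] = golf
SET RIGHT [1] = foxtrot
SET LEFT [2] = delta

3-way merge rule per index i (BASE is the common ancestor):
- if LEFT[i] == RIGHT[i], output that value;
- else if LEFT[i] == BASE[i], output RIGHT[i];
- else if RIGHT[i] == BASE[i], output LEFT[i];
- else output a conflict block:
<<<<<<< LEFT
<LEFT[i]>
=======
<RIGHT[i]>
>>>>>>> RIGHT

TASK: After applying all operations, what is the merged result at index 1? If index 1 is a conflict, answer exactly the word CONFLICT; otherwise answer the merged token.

Answer: foxtrot

Derivation:
Final LEFT:  [foxtrot, delta, delta, foxtrot]
Final RIGHT: [foxtrot, foxtrot, delta, golf]
i=0: L=foxtrot R=foxtrot -> agree -> foxtrot
i=1: L=delta=BASE, R=foxtrot -> take RIGHT -> foxtrot
i=2: L=delta R=delta -> agree -> delta
i=3: L=foxtrot=BASE, R=golf -> take RIGHT -> golf
Index 1 -> foxtrot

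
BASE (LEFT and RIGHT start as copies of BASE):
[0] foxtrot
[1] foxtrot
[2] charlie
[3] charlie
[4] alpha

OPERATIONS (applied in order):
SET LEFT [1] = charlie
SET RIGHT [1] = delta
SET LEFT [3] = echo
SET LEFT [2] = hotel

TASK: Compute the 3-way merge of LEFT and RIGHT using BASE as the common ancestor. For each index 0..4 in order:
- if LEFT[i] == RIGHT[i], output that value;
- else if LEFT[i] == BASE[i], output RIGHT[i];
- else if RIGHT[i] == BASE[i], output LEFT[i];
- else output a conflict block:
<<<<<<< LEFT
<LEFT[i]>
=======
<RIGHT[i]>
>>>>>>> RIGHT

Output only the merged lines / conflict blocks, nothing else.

Answer: foxtrot
<<<<<<< LEFT
charlie
=======
delta
>>>>>>> RIGHT
hotel
echo
alpha

Derivation:
Final LEFT:  [foxtrot, charlie, hotel, echo, alpha]
Final RIGHT: [foxtrot, delta, charlie, charlie, alpha]
i=0: L=foxtrot R=foxtrot -> agree -> foxtrot
i=1: BASE=foxtrot L=charlie R=delta all differ -> CONFLICT
i=2: L=hotel, R=charlie=BASE -> take LEFT -> hotel
i=3: L=echo, R=charlie=BASE -> take LEFT -> echo
i=4: L=alpha R=alpha -> agree -> alpha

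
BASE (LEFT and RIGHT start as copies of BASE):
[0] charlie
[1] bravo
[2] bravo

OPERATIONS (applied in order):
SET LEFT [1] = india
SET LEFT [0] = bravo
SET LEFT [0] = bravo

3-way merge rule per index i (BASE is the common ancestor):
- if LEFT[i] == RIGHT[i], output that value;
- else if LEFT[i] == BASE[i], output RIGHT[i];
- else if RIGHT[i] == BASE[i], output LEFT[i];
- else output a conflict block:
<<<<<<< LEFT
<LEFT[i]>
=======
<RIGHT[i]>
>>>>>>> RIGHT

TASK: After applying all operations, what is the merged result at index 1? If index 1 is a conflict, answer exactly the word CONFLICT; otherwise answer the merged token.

Answer: india

Derivation:
Final LEFT:  [bravo, india, bravo]
Final RIGHT: [charlie, bravo, bravo]
i=0: L=bravo, R=charlie=BASE -> take LEFT -> bravo
i=1: L=india, R=bravo=BASE -> take LEFT -> india
i=2: L=bravo R=bravo -> agree -> bravo
Index 1 -> india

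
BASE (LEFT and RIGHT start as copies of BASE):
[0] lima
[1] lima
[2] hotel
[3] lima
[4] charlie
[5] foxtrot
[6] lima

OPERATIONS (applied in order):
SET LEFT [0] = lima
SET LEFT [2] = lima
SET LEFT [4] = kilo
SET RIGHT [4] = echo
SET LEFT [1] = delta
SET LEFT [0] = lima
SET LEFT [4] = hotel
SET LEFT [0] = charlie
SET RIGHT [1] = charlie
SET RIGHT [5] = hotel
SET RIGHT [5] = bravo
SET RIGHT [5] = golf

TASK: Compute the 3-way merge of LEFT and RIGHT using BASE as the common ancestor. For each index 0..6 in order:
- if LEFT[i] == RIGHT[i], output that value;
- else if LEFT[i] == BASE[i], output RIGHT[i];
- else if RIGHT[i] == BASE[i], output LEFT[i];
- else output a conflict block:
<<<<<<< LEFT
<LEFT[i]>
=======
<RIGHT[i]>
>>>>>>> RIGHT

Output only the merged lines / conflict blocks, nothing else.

Answer: charlie
<<<<<<< LEFT
delta
=======
charlie
>>>>>>> RIGHT
lima
lima
<<<<<<< LEFT
hotel
=======
echo
>>>>>>> RIGHT
golf
lima

Derivation:
Final LEFT:  [charlie, delta, lima, lima, hotel, foxtrot, lima]
Final RIGHT: [lima, charlie, hotel, lima, echo, golf, lima]
i=0: L=charlie, R=lima=BASE -> take LEFT -> charlie
i=1: BASE=lima L=delta R=charlie all differ -> CONFLICT
i=2: L=lima, R=hotel=BASE -> take LEFT -> lima
i=3: L=lima R=lima -> agree -> lima
i=4: BASE=charlie L=hotel R=echo all differ -> CONFLICT
i=5: L=foxtrot=BASE, R=golf -> take RIGHT -> golf
i=6: L=lima R=lima -> agree -> lima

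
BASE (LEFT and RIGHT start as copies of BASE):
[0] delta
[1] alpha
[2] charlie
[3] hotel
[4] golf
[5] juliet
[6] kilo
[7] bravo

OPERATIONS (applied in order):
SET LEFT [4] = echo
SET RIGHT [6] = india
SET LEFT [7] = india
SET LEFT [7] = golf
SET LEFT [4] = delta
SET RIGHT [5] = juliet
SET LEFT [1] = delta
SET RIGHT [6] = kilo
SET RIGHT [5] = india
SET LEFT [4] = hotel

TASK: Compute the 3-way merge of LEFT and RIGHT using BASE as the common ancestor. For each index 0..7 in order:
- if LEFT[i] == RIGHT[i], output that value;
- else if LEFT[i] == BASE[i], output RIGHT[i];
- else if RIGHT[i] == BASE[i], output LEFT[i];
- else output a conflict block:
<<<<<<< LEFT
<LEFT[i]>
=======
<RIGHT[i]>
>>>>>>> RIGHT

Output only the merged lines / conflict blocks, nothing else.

Answer: delta
delta
charlie
hotel
hotel
india
kilo
golf

Derivation:
Final LEFT:  [delta, delta, charlie, hotel, hotel, juliet, kilo, golf]
Final RIGHT: [delta, alpha, charlie, hotel, golf, india, kilo, bravo]
i=0: L=delta R=delta -> agree -> delta
i=1: L=delta, R=alpha=BASE -> take LEFT -> delta
i=2: L=charlie R=charlie -> agree -> charlie
i=3: L=hotel R=hotel -> agree -> hotel
i=4: L=hotel, R=golf=BASE -> take LEFT -> hotel
i=5: L=juliet=BASE, R=india -> take RIGHT -> india
i=6: L=kilo R=kilo -> agree -> kilo
i=7: L=golf, R=bravo=BASE -> take LEFT -> golf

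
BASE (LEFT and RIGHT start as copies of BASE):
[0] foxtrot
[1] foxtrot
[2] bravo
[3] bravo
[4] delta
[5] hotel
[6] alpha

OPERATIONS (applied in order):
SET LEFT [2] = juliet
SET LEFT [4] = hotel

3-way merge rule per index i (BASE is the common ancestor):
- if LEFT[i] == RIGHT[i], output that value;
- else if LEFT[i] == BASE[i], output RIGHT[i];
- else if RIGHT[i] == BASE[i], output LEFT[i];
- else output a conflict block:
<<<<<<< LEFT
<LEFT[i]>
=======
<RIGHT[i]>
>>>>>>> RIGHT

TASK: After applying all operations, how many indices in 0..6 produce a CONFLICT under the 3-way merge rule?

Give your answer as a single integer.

Final LEFT:  [foxtrot, foxtrot, juliet, bravo, hotel, hotel, alpha]
Final RIGHT: [foxtrot, foxtrot, bravo, bravo, delta, hotel, alpha]
i=0: L=foxtrot R=foxtrot -> agree -> foxtrot
i=1: L=foxtrot R=foxtrot -> agree -> foxtrot
i=2: L=juliet, R=bravo=BASE -> take LEFT -> juliet
i=3: L=bravo R=bravo -> agree -> bravo
i=4: L=hotel, R=delta=BASE -> take LEFT -> hotel
i=5: L=hotel R=hotel -> agree -> hotel
i=6: L=alpha R=alpha -> agree -> alpha
Conflict count: 0

Answer: 0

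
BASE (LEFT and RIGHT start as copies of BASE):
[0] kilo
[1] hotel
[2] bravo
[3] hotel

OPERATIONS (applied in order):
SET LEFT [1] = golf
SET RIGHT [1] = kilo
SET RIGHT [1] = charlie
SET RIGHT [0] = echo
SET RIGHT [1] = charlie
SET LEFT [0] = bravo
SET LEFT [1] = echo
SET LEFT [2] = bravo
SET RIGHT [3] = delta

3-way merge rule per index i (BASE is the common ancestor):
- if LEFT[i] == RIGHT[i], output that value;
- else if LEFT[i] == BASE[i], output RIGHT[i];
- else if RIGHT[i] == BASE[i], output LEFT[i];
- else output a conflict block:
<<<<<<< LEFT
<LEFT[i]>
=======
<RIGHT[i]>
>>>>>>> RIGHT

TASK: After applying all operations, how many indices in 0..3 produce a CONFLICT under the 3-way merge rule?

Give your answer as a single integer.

Final LEFT:  [bravo, echo, bravo, hotel]
Final RIGHT: [echo, charlie, bravo, delta]
i=0: BASE=kilo L=bravo R=echo all differ -> CONFLICT
i=1: BASE=hotel L=echo R=charlie all differ -> CONFLICT
i=2: L=bravo R=bravo -> agree -> bravo
i=3: L=hotel=BASE, R=delta -> take RIGHT -> delta
Conflict count: 2

Answer: 2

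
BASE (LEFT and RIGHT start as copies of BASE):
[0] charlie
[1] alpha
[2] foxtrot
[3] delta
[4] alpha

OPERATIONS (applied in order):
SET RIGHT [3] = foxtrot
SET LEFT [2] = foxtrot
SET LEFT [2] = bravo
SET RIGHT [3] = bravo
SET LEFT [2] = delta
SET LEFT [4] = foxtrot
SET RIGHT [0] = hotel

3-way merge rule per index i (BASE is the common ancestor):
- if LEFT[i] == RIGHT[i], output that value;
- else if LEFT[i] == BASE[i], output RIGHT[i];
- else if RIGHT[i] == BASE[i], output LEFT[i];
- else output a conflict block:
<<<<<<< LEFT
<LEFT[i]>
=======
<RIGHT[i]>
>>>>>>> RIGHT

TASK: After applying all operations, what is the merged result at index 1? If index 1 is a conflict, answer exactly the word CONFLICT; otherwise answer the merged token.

Final LEFT:  [charlie, alpha, delta, delta, foxtrot]
Final RIGHT: [hotel, alpha, foxtrot, bravo, alpha]
i=0: L=charlie=BASE, R=hotel -> take RIGHT -> hotel
i=1: L=alpha R=alpha -> agree -> alpha
i=2: L=delta, R=foxtrot=BASE -> take LEFT -> delta
i=3: L=delta=BASE, R=bravo -> take RIGHT -> bravo
i=4: L=foxtrot, R=alpha=BASE -> take LEFT -> foxtrot
Index 1 -> alpha

Answer: alpha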